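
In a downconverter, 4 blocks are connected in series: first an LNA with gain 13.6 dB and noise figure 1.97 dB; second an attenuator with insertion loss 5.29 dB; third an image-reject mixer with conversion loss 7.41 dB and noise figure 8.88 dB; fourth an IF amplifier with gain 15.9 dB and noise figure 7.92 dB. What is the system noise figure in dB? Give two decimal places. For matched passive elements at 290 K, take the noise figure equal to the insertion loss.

Convert to linear (a loss of L dB is a gain of −L dB): F_i = 10^(NF_i/10), G_i = 10^(G_i,dB/10)
  Stage 1: F_1 = 10^(1.97/10) = 1.574, G_1 = 10^(13.6/10) = 22.91
  Stage 2: F_2 = 10^(5.29/10) = 3.381, G_2 = 10^(−5.29/10) = 0.2958
  Stage 3: F_3 = 10^(8.88/10) = 7.727, G_3 = 10^(−7.41/10) = 0.1816
  Stage 4: F_4 = 10^(7.92/10) = 6.194, G_4 = 10^(15.9/10) = 38.90
Friis cascade:
  F = 1.574 + (3.381 − 1)/22.91 + (7.727 − 1)/6.776 + (6.194 − 1)/1.230 = 6.893
NF = 10 log₁₀(6.893) = 8.38 dB

8.38 dB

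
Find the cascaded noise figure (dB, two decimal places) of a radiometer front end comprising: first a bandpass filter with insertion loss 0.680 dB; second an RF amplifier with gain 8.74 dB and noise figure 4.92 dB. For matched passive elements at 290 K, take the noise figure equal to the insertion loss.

5.60 dB

Convert to linear (a loss of L dB is a gain of −L dB): F_i = 10^(NF_i/10), G_i = 10^(G_i,dB/10)
  Stage 1: F_1 = 10^(0.680/10) = 1.169, G_1 = 10^(−0.680/10) = 0.8551
  Stage 2: F_2 = 10^(4.92/10) = 3.105, G_2 = 10^(8.74/10) = 7.482
Friis cascade:
  F = 1.169 + (3.105 − 1)/0.8551 = 3.631
NF = 10 log₁₀(3.631) = 5.60 dB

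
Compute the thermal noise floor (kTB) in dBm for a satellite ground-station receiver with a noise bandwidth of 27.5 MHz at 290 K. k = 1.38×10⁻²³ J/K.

−99.6 dBm

P_n = kTB = 1.38×10⁻²³ × 290 × 2.75×10⁷ = 1.10×10⁻¹³ W
In dBm: 10 log₁₀(1.10×10⁻¹³ / 10⁻³) = −99.6 dBm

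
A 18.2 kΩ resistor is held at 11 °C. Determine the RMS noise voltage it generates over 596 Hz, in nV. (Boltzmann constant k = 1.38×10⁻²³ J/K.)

412 nV

T = 11 °C + 273.15 = 284.15 K
V_n = √(4kTRB)
4kTRB = 4 × 1.38×10⁻²³ × 284.15 × 1.82×10⁴ × 5.96×10² = 1.70×10⁻¹³ V²
V_n = √(1.70×10⁻¹³) = 4.12×10⁻⁷ V = 412 nV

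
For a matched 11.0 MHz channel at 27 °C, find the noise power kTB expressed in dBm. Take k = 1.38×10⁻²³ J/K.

T = 27 °C + 273.15 = 300.15 K
P_n = kTB = 1.38×10⁻²³ × 300.15 × 1.10×10⁷ = 4.56×10⁻¹⁴ W
In dBm: 10 log₁₀(4.56×10⁻¹⁴ / 10⁻³) = −103.4 dBm

−103.4 dBm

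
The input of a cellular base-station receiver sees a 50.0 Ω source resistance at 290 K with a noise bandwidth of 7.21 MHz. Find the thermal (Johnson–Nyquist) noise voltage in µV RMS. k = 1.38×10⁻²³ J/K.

2.40 µV

V_n = √(4kTRB)
4kTRB = 4 × 1.38×10⁻²³ × 290 × 5.00×10¹ × 7.21×10⁶ = 5.77×10⁻¹² V²
V_n = √(5.77×10⁻¹²) = 2.40×10⁻⁶ V = 2.40 µV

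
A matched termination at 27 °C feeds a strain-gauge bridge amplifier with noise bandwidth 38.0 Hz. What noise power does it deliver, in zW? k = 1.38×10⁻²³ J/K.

157 zW

T = 27 °C + 273.15 = 300.15 K
P_n = kTB = 1.38×10⁻²³ × 300.15 × 3.80×10¹ = 1.57×10⁻¹⁹ W = 157 zW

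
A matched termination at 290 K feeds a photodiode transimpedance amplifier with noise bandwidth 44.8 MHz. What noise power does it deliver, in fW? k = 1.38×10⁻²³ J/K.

P_n = kTB = 1.38×10⁻²³ × 290 × 4.48×10⁷ = 1.79×10⁻¹³ W = 179 fW

179 fW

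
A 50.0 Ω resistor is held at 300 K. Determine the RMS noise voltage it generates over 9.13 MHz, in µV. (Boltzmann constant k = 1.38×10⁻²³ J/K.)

2.75 µV

V_n = √(4kTRB)
4kTRB = 4 × 1.38×10⁻²³ × 300 × 5.00×10¹ × 9.13×10⁶ = 7.56×10⁻¹² V²
V_n = √(7.56×10⁻¹²) = 2.75×10⁻⁶ V = 2.75 µV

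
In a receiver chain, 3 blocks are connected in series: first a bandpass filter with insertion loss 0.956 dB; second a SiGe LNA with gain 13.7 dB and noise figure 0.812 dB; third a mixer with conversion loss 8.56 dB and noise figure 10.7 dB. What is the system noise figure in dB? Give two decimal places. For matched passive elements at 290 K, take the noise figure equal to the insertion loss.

3.17 dB

Convert to linear (a loss of L dB is a gain of −L dB): F_i = 10^(NF_i/10), G_i = 10^(G_i,dB/10)
  Stage 1: F_1 = 10^(0.956/10) = 1.246, G_1 = 10^(−0.956/10) = 0.8024
  Stage 2: F_2 = 10^(0.812/10) = 1.206, G_2 = 10^(13.7/10) = 23.44
  Stage 3: F_3 = 10^(10.7/10) = 11.75, G_3 = 10^(−8.56/10) = 0.1393
Friis cascade:
  F = 1.246 + (1.206 − 1)/0.8024 + (11.75 − 1)/18.81 = 2.074
NF = 10 log₁₀(2.074) = 3.17 dB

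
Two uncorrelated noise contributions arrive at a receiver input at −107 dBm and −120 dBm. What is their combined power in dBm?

−106.8 dBm

Convert to linear, add, convert back:
P₁ = 2.00×10⁻¹⁴ W, P₂ = 1.00×10⁻¹⁵ W
P_tot = 2.10×10⁻¹⁴ W → 10 log₁₀(P_tot / 10⁻³) = −106.8 dBm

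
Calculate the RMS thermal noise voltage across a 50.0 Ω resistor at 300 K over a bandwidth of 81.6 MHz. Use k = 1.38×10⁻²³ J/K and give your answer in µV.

V_n = √(4kTRB)
4kTRB = 4 × 1.38×10⁻²³ × 300 × 5.00×10¹ × 8.16×10⁷ = 6.76×10⁻¹¹ V²
V_n = √(6.76×10⁻¹¹) = 8.22×10⁻⁶ V = 8.22 µV

8.22 µV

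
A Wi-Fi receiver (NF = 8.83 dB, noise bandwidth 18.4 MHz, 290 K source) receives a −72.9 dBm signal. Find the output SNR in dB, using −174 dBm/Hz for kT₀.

19.6 dB

Noise floor: N = −174 + 10 log₁₀(B) + NF
10 log₁₀(1.84×10⁷) = 72.65 dB
N = −174 + 72.65 + 8.83 = −92.52 dBm
SNR = P_sig − N = −72.9 − (−92.52) = 19.62 dB → 19.6 dB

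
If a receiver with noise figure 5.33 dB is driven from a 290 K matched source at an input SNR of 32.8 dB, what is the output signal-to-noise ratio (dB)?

27.47 dB

By definition F = SNR_in/SNR_out, so in dB: SNR_out = SNR_in − NF
SNR_out = 32.8 − 5.33 = 27.47 dB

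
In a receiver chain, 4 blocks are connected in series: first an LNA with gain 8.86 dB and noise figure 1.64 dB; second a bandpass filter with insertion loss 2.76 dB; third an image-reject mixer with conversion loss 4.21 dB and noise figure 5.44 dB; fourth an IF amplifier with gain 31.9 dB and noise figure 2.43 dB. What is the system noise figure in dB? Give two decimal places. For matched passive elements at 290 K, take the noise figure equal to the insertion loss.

4.27 dB

Convert to linear (a loss of L dB is a gain of −L dB): F_i = 10^(NF_i/10), G_i = 10^(G_i,dB/10)
  Stage 1: F_1 = 10^(1.64/10) = 1.459, G_1 = 10^(8.86/10) = 7.691
  Stage 2: F_2 = 10^(2.76/10) = 1.888, G_2 = 10^(−2.76/10) = 0.5297
  Stage 3: F_3 = 10^(5.44/10) = 3.499, G_3 = 10^(−4.21/10) = 0.3793
  Stage 4: F_4 = 10^(2.43/10) = 1.750, G_4 = 10^(31.9/10) = 1549
Friis cascade:
  F = 1.459 + (1.888 − 1)/7.691 + (3.499 − 1)/4.074 + (1.750 − 1)/1.545 = 2.673
NF = 10 log₁₀(2.673) = 4.27 dB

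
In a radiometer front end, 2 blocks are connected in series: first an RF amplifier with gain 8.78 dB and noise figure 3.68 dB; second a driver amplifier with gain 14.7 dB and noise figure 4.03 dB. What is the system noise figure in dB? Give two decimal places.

4.04 dB

Convert to linear (a loss of L dB is a gain of −L dB): F_i = 10^(NF_i/10), G_i = 10^(G_i,dB/10)
  Stage 1: F_1 = 10^(3.68/10) = 2.333, G_1 = 10^(8.78/10) = 7.551
  Stage 2: F_2 = 10^(4.03/10) = 2.529, G_2 = 10^(14.7/10) = 29.51
Friis cascade:
  F = 2.333 + (2.529 − 1)/7.551 = 2.536
NF = 10 log₁₀(2.536) = 4.04 dB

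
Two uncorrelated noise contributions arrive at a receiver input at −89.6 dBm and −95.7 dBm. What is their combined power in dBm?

−88.6 dBm

Convert to linear, add, convert back:
P₁ = 1.10×10⁻¹² W, P₂ = 2.69×10⁻¹³ W
P_tot = 1.37×10⁻¹² W → 10 log₁₀(P_tot / 10⁻³) = −88.6 dBm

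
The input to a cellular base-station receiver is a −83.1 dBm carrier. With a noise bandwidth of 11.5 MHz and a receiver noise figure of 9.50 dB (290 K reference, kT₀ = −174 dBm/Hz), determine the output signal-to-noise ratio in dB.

Noise floor: N = −174 + 10 log₁₀(B) + NF
10 log₁₀(1.15×10⁷) = 70.61 dB
N = −174 + 70.61 + 9.50 = −93.89 dBm
SNR = P_sig − N = −83.1 − (−93.89) = 10.79 dB → 10.8 dB

10.8 dB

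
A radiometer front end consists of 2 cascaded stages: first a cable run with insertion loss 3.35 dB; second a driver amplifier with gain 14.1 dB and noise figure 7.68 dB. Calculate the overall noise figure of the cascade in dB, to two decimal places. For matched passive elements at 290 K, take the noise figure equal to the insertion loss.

Convert to linear (a loss of L dB is a gain of −L dB): F_i = 10^(NF_i/10), G_i = 10^(G_i,dB/10)
  Stage 1: F_1 = 10^(3.35/10) = 2.163, G_1 = 10^(−3.35/10) = 0.4624
  Stage 2: F_2 = 10^(7.68/10) = 5.861, G_2 = 10^(14.1/10) = 25.70
Friis cascade:
  F = 2.163 + (5.861 − 1)/0.4624 = 12.68
NF = 10 log₁₀(12.68) = 11.03 dB

11.03 dB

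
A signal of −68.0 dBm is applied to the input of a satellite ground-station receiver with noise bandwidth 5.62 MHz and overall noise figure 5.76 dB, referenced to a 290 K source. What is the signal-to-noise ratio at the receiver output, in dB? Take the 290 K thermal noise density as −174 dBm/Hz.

Noise floor: N = −174 + 10 log₁₀(B) + NF
10 log₁₀(5.62×10⁶) = 67.5 dB
N = −174 + 67.5 + 5.76 = −100.74 dBm
SNR = P_sig − N = −68.0 − (−100.74) = 32.74 dB → 32.7 dB

32.7 dB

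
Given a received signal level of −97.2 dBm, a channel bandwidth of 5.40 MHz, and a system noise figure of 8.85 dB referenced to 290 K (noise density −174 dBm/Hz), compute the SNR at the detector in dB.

Noise floor: N = −174 + 10 log₁₀(B) + NF
10 log₁₀(5.40×10⁶) = 67.32 dB
N = −174 + 67.32 + 8.85 = −97.83 dBm
SNR = P_sig − N = −97.2 − (−97.83) = 0.63 dB → 0.6 dB

0.6 dB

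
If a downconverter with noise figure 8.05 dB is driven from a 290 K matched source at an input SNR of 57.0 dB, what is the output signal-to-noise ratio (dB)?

48.95 dB

By definition F = SNR_in/SNR_out, so in dB: SNR_out = SNR_in − NF
SNR_out = 57.0 − 8.05 = 48.95 dB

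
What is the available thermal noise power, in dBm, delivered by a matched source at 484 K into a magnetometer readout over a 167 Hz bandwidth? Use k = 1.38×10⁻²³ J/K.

−149.5 dBm

P_n = kTB = 1.38×10⁻²³ × 484 × 1.67×10² = 1.12×10⁻¹⁸ W
In dBm: 10 log₁₀(1.12×10⁻¹⁸ / 10⁻³) = −149.5 dBm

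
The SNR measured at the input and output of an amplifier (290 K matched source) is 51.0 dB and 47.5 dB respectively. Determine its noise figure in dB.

NF (dB) = SNR_in(dB) − SNR_out(dB) when the source is at T₀
NF = 51.0 − 47.5 = 3.5 dB

3.5 dB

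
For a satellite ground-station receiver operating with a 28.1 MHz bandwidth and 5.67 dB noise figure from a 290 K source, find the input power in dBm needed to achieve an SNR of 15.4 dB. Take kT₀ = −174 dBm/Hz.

Sensitivity = −174 + 10 log₁₀(B) + NF + SNR_min
= −174 + 74.49 + 5.67 + 15.4
= −78.44 dBm → −78.4 dBm

−78.4 dBm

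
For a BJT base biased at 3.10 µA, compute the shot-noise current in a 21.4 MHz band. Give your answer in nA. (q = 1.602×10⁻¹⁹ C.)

I_n = √(2qI·B)
2qI·B = 2 × 1.602×10⁻¹⁹ × 3.10×10⁻⁶ × 2.14×10⁷ = 2.13×10⁻¹⁷ A²
I_n = √(2.13×10⁻¹⁷) = 4.61×10⁻⁹ A = 4.61 nA

4.61 nA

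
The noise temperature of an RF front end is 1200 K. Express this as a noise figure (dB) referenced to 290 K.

7.11 dB

F = 1 + T_e/T₀ = 1 + 1200/290 = 5.13793
NF = 10 log₁₀(5.13793) = 7.11 dB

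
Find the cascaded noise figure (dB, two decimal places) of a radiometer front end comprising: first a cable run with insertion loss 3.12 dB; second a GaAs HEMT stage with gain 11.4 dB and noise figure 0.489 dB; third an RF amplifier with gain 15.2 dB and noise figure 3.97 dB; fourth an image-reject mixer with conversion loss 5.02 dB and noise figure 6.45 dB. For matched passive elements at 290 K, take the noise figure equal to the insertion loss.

4.04 dB

Convert to linear (a loss of L dB is a gain of −L dB): F_i = 10^(NF_i/10), G_i = 10^(G_i,dB/10)
  Stage 1: F_1 = 10^(3.12/10) = 2.051, G_1 = 10^(−3.12/10) = 0.4875
  Stage 2: F_2 = 10^(0.489/10) = 1.119, G_2 = 10^(11.4/10) = 13.80
  Stage 3: F_3 = 10^(3.97/10) = 2.495, G_3 = 10^(15.2/10) = 33.11
  Stage 4: F_4 = 10^(6.45/10) = 4.416, G_4 = 10^(−5.02/10) = 0.3148
Friis cascade:
  F = 2.051 + (1.119 − 1)/0.4875 + (2.495 − 1)/6.730 + (4.416 − 1)/222.8 = 2.533
NF = 10 log₁₀(2.533) = 4.04 dB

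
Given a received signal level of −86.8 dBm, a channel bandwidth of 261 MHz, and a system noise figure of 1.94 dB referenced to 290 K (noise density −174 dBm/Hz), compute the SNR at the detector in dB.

1.1 dB

Noise floor: N = −174 + 10 log₁₀(B) + NF
10 log₁₀(2.61×10⁸) = 84.17 dB
N = −174 + 84.17 + 1.94 = −87.89 dBm
SNR = P_sig − N = −86.8 − (−87.89) = 1.09 dB → 1.1 dB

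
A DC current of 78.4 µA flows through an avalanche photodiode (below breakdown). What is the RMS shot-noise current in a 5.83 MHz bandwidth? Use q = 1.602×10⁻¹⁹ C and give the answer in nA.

12.1 nA

I_n = √(2qI·B)
2qI·B = 2 × 1.602×10⁻¹⁹ × 7.84×10⁻⁵ × 5.83×10⁶ = 1.46×10⁻¹⁶ A²
I_n = √(1.46×10⁻¹⁶) = 1.21×10⁻⁸ A = 12.1 nA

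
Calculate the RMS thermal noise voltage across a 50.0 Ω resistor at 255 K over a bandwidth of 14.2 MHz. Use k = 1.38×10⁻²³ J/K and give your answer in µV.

V_n = √(4kTRB)
4kTRB = 4 × 1.38×10⁻²³ × 255 × 5.00×10¹ × 1.42×10⁷ = 9.99×10⁻¹² V²
V_n = √(9.99×10⁻¹²) = 3.16×10⁻⁶ V = 3.16 µV

3.16 µV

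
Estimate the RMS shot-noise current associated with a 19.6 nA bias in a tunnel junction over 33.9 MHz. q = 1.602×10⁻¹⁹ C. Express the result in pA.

I_n = √(2qI·B)
2qI·B = 2 × 1.602×10⁻¹⁹ × 1.96×10⁻⁸ × 3.39×10⁷ = 2.13×10⁻¹⁹ A²
I_n = √(2.13×10⁻¹⁹) = 4.61×10⁻¹⁰ A = 461 pA

461 pA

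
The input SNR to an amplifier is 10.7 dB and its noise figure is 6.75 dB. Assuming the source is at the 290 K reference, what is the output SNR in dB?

3.95 dB

By definition F = SNR_in/SNR_out, so in dB: SNR_out = SNR_in − NF
SNR_out = 10.7 − 6.75 = 3.95 dB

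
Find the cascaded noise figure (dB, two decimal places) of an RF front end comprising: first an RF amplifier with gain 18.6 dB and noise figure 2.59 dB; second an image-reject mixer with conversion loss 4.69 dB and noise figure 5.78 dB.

2.68 dB

Convert to linear (a loss of L dB is a gain of −L dB): F_i = 10^(NF_i/10), G_i = 10^(G_i,dB/10)
  Stage 1: F_1 = 10^(2.59/10) = 1.816, G_1 = 10^(18.6/10) = 72.44
  Stage 2: F_2 = 10^(5.78/10) = 3.784, G_2 = 10^(−4.69/10) = 0.3396
Friis cascade:
  F = 1.816 + (3.784 − 1)/72.44 = 1.854
NF = 10 log₁₀(1.854) = 2.68 dB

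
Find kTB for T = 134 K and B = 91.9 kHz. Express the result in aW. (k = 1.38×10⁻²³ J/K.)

P_n = kTB = 1.38×10⁻²³ × 134 × 9.19×10⁴ = 1.70×10⁻¹⁶ W = 170 aW

170 aW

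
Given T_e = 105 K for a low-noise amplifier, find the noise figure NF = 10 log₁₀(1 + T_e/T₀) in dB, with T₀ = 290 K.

1.34 dB

F = 1 + T_e/T₀ = 1 + 105/290 = 1.36207
NF = 10 log₁₀(1.36207) = 1.34 dB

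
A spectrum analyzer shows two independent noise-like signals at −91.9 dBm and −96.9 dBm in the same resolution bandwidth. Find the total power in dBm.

−90.7 dBm

Convert to linear, add, convert back:
P₁ = 6.46×10⁻¹³ W, P₂ = 2.04×10⁻¹³ W
P_tot = 8.50×10⁻¹³ W → 10 log₁₀(P_tot / 10⁻³) = −90.7 dBm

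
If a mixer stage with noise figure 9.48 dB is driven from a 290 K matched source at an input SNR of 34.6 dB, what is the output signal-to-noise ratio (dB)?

By definition F = SNR_in/SNR_out, so in dB: SNR_out = SNR_in − NF
SNR_out = 34.6 − 9.48 = 25.12 dB

25.12 dB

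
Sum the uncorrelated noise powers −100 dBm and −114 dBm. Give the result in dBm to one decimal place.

Convert to linear, add, convert back:
P₁ = 1.00×10⁻¹³ W, P₂ = 3.98×10⁻¹⁵ W
P_tot = 1.04×10⁻¹³ W → 10 log₁₀(P_tot / 10⁻³) = −99.8 dBm

−99.8 dBm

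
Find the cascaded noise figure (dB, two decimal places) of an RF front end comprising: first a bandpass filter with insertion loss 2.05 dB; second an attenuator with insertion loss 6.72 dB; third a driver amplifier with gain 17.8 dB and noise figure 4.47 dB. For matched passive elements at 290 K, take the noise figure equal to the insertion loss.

Convert to linear (a loss of L dB is a gain of −L dB): F_i = 10^(NF_i/10), G_i = 10^(G_i,dB/10)
  Stage 1: F_1 = 10^(2.05/10) = 1.603, G_1 = 10^(−2.05/10) = 0.6237
  Stage 2: F_2 = 10^(6.72/10) = 4.699, G_2 = 10^(−6.72/10) = 0.2128
  Stage 3: F_3 = 10^(4.47/10) = 2.799, G_3 = 10^(17.8/10) = 60.26
Friis cascade:
  F = 1.603 + (4.699 − 1)/0.6237 + (2.799 − 1)/0.1327 = 21.09
NF = 10 log₁₀(21.09) = 13.24 dB

13.24 dB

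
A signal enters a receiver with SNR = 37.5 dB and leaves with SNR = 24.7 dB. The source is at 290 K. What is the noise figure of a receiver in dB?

12.8 dB

NF (dB) = SNR_in(dB) − SNR_out(dB) when the source is at T₀
NF = 37.5 − 24.7 = 12.8 dB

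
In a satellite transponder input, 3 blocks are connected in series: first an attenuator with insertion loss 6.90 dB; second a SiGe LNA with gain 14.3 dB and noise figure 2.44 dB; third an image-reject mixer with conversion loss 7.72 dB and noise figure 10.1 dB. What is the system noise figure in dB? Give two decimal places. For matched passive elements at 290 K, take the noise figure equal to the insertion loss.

Convert to linear (a loss of L dB is a gain of −L dB): F_i = 10^(NF_i/10), G_i = 10^(G_i,dB/10)
  Stage 1: F_1 = 10^(6.90/10) = 4.898, G_1 = 10^(−6.90/10) = 0.2042
  Stage 2: F_2 = 10^(2.44/10) = 1.754, G_2 = 10^(14.3/10) = 26.92
  Stage 3: F_3 = 10^(10.1/10) = 10.23, G_3 = 10^(−7.72/10) = 0.1690
Friis cascade:
  F = 4.898 + (1.754 − 1)/0.2042 + (10.23 − 1)/5.495 = 10.27
NF = 10 log₁₀(10.27) = 10.12 dB

10.12 dB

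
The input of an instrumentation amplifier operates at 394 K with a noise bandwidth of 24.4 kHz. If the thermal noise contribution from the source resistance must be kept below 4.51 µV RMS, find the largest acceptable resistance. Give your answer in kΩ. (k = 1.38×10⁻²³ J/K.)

Johnson–Nyquist: V_n = √(4kTRB) ⇒ R = V_n² / (4kTB)
4kTB = 4 × 1.38×10⁻²³ × 394 × 2.44×10⁴ = 5.31×10⁻¹⁶
R = (4.51×10⁻⁶)² / 5.31×10⁻¹⁶ = 3.83×10⁴ Ω = 38.3 kΩ

38.3 kΩ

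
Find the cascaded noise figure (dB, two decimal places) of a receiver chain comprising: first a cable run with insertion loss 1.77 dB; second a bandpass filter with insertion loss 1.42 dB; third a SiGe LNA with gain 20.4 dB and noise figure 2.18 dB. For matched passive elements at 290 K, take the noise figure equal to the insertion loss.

5.37 dB

Convert to linear (a loss of L dB is a gain of −L dB): F_i = 10^(NF_i/10), G_i = 10^(G_i,dB/10)
  Stage 1: F_1 = 10^(1.77/10) = 1.503, G_1 = 10^(−1.77/10) = 0.6653
  Stage 2: F_2 = 10^(1.42/10) = 1.387, G_2 = 10^(−1.42/10) = 0.7211
  Stage 3: F_3 = 10^(2.18/10) = 1.652, G_3 = 10^(20.4/10) = 109.6
Friis cascade:
  F = 1.503 + (1.387 − 1)/0.6653 + (1.652 − 1)/0.4797 = 3.443
NF = 10 log₁₀(3.443) = 5.37 dB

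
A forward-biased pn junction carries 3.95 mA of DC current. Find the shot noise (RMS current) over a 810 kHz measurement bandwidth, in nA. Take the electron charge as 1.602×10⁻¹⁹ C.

32.0 nA

I_n = √(2qI·B)
2qI·B = 2 × 1.602×10⁻¹⁹ × 3.95×10⁻³ × 8.10×10⁵ = 1.03×10⁻¹⁵ A²
I_n = √(1.03×10⁻¹⁵) = 3.20×10⁻⁸ A = 32.0 nA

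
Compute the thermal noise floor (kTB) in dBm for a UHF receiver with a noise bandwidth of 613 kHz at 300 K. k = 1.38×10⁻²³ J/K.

P_n = kTB = 1.38×10⁻²³ × 300 × 6.13×10⁵ = 2.54×10⁻¹⁵ W
In dBm: 10 log₁₀(2.54×10⁻¹⁵ / 10⁻³) = −116.0 dBm

−116.0 dBm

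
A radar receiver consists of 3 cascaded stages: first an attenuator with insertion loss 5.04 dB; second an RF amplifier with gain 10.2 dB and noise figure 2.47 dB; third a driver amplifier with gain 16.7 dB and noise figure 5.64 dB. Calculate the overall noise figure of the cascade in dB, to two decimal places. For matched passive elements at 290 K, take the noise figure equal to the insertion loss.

8.09 dB

Convert to linear (a loss of L dB is a gain of −L dB): F_i = 10^(NF_i/10), G_i = 10^(G_i,dB/10)
  Stage 1: F_1 = 10^(5.04/10) = 3.192, G_1 = 10^(−5.04/10) = 0.3133
  Stage 2: F_2 = 10^(2.47/10) = 1.766, G_2 = 10^(10.2/10) = 10.47
  Stage 3: F_3 = 10^(5.64/10) = 3.664, G_3 = 10^(16.7/10) = 46.77
Friis cascade:
  F = 3.192 + (1.766 − 1)/0.3133 + (3.664 − 1)/3.281 = 6.448
NF = 10 log₁₀(6.448) = 8.09 dB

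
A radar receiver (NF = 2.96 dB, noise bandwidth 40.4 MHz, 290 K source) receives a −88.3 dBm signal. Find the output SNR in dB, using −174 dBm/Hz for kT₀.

Noise floor: N = −174 + 10 log₁₀(B) + NF
10 log₁₀(4.04×10⁷) = 76.06 dB
N = −174 + 76.06 + 2.96 = −94.98 dBm
SNR = P_sig − N = −88.3 − (−94.98) = 6.68 dB → 6.7 dB

6.7 dB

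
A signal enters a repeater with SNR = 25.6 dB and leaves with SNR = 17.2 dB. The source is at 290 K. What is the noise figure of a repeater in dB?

NF (dB) = SNR_in(dB) − SNR_out(dB) when the source is at T₀
NF = 25.6 − 17.2 = 8.4 dB

8.4 dB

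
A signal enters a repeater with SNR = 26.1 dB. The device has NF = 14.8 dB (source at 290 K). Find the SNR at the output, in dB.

11.3 dB

By definition F = SNR_in/SNR_out, so in dB: SNR_out = SNR_in − NF
SNR_out = 26.1 − 14.8 = 11.3 dB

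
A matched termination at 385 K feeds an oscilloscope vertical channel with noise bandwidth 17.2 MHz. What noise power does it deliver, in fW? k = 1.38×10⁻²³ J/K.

91.4 fW

P_n = kTB = 1.38×10⁻²³ × 385 × 1.72×10⁷ = 9.14×10⁻¹⁴ W = 91.4 fW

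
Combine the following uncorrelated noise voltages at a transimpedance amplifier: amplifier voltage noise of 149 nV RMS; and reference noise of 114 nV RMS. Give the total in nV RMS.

188 nV

Uncorrelated sources add in power (mean-square): V_tot = √(ΣV_i²)
V_tot = √[(1.49×10⁻⁷)² + (1.14×10⁻⁷)²] = 1.88×10⁻⁷ V = 188 nV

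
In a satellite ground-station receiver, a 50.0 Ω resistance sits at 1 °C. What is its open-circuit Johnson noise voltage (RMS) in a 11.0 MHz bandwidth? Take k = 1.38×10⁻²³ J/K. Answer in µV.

2.88 µV

T = 1 °C + 273.15 = 274.15 K
V_n = √(4kTRB)
4kTRB = 4 × 1.38×10⁻²³ × 274.15 × 5.00×10¹ × 1.10×10⁷ = 8.32×10⁻¹² V²
V_n = √(8.32×10⁻¹²) = 2.88×10⁻⁶ V = 2.88 µV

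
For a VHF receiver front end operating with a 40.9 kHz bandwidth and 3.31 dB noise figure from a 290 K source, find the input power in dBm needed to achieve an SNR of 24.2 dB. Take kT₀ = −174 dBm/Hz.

Sensitivity = −174 + 10 log₁₀(B) + NF + SNR_min
= −174 + 46.12 + 3.31 + 24.2
= −100.37 dBm → −100.4 dBm

−100.4 dBm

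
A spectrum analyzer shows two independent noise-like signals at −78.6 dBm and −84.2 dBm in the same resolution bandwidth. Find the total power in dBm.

Convert to linear, add, convert back:
P₁ = 1.38×10⁻¹¹ W, P₂ = 3.80×10⁻¹² W
P_tot = 1.76×10⁻¹¹ W → 10 log₁₀(P_tot / 10⁻³) = −77.5 dBm

−77.5 dBm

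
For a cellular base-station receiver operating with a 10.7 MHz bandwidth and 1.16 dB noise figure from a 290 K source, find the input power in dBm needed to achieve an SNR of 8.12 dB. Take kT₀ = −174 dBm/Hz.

−94.4 dBm

Sensitivity = −174 + 10 log₁₀(B) + NF + SNR_min
= −174 + 70.29 + 1.16 + 8.12
= −94.43 dBm → −94.4 dBm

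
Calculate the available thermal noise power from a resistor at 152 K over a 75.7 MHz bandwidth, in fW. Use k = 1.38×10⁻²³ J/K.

P_n = kTB = 1.38×10⁻²³ × 152 × 7.57×10⁷ = 1.59×10⁻¹³ W = 159 fW

159 fW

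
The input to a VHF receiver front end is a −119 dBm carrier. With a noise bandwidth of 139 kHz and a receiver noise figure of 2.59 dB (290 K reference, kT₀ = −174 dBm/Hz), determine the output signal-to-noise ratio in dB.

Noise floor: N = −174 + 10 log₁₀(B) + NF
10 log₁₀(1.39×10⁵) = 51.43 dB
N = −174 + 51.43 + 2.59 = −119.98 dBm
SNR = P_sig − N = −119 − (−119.98) = 0.98 dB → 1.0 dB

1.0 dB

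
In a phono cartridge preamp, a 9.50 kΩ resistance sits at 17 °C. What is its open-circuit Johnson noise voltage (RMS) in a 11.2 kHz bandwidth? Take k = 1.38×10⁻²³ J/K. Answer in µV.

T = 17 °C + 273.15 = 290.15 K
V_n = √(4kTRB)
4kTRB = 4 × 1.38×10⁻²³ × 290.15 × 9.50×10³ × 1.12×10⁴ = 1.70×10⁻¹² V²
V_n = √(1.70×10⁻¹²) = 1.31×10⁻⁶ V = 1.31 µV

1.31 µV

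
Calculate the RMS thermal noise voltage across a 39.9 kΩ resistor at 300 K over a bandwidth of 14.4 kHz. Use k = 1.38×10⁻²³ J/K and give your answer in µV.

3.08 µV

V_n = √(4kTRB)
4kTRB = 4 × 1.38×10⁻²³ × 300 × 3.99×10⁴ × 1.44×10⁴ = 9.51×10⁻¹² V²
V_n = √(9.51×10⁻¹²) = 3.08×10⁻⁶ V = 3.08 µV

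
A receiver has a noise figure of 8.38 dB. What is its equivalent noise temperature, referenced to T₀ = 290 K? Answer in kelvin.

1707 K

F = 10^(8.38/10) = 6.88652
T_e = (F − 1)·T₀ = (6.88652 − 1) × 290 = 1707 K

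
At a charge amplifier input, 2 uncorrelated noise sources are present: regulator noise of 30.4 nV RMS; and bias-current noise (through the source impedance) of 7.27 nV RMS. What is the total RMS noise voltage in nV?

Uncorrelated sources add in power (mean-square): V_tot = √(ΣV_i²)
V_tot = √[(3.04×10⁻⁸)² + (7.27×10⁻⁹)²] = 3.13×10⁻⁸ V = 31.3 nV

31.3 nV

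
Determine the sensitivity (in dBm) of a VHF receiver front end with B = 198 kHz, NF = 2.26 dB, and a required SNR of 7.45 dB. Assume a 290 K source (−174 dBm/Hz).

Sensitivity = −174 + 10 log₁₀(B) + NF + SNR_min
= −174 + 52.97 + 2.26 + 7.45
= −111.32 dBm → −111.3 dBm

−111.3 dBm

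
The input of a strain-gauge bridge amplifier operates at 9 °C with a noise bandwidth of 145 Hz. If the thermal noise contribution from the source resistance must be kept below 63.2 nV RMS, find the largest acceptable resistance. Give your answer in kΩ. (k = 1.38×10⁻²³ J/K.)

1.77 kΩ

T = 9 °C + 273.15 = 282.15 K
Johnson–Nyquist: V_n = √(4kTRB) ⇒ R = V_n² / (4kTB)
4kTB = 4 × 1.38×10⁻²³ × 282.15 × 1.45×10² = 2.26×10⁻¹⁸
R = (6.32×10⁻⁸)² / 2.26×10⁻¹⁸ = 1.77×10³ Ω = 1.77 kΩ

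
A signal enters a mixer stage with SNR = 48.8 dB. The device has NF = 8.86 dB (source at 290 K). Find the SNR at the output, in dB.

By definition F = SNR_in/SNR_out, so in dB: SNR_out = SNR_in − NF
SNR_out = 48.8 − 8.86 = 39.94 dB

39.94 dB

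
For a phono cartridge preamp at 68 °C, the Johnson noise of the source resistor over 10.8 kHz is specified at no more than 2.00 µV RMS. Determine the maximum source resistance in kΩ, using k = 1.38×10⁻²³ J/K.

T = 68 °C + 273.15 = 341.15 K
Johnson–Nyquist: V_n = √(4kTRB) ⇒ R = V_n² / (4kTB)
4kTB = 4 × 1.38×10⁻²³ × 341.15 × 1.08×10⁴ = 2.03×10⁻¹⁶
R = (2.00×10⁻⁶)² / 2.03×10⁻¹⁶ = 1.97×10⁴ Ω = 19.7 kΩ

19.7 kΩ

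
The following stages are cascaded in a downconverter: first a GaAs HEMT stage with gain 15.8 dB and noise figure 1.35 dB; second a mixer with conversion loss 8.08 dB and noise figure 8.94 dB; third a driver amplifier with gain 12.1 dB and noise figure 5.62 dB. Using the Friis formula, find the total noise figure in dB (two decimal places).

Convert to linear (a loss of L dB is a gain of −L dB): F_i = 10^(NF_i/10), G_i = 10^(G_i,dB/10)
  Stage 1: F_1 = 10^(1.35/10) = 1.365, G_1 = 10^(15.8/10) = 38.02
  Stage 2: F_2 = 10^(8.94/10) = 7.834, G_2 = 10^(−8.08/10) = 0.1556
  Stage 3: F_3 = 10^(5.62/10) = 3.648, G_3 = 10^(12.1/10) = 16.22
Friis cascade:
  F = 1.365 + (7.834 − 1)/38.02 + (3.648 − 1)/5.916 = 1.992
NF = 10 log₁₀(1.992) = 2.99 dB

2.99 dB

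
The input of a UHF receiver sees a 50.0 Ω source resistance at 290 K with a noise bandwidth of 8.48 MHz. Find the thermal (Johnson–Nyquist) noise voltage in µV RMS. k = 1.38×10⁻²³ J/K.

V_n = √(4kTRB)
4kTRB = 4 × 1.38×10⁻²³ × 290 × 5.00×10¹ × 8.48×10⁶ = 6.79×10⁻¹² V²
V_n = √(6.79×10⁻¹²) = 2.61×10⁻⁶ V = 2.61 µV

2.61 µV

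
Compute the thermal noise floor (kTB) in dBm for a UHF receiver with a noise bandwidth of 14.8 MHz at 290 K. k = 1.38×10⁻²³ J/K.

−102.3 dBm

P_n = kTB = 1.38×10⁻²³ × 290 × 1.48×10⁷ = 5.92×10⁻¹⁴ W
In dBm: 10 log₁₀(5.92×10⁻¹⁴ / 10⁻³) = −102.3 dBm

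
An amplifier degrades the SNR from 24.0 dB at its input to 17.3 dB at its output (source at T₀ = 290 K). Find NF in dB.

NF (dB) = SNR_in(dB) − SNR_out(dB) when the source is at T₀
NF = 24.0 − 17.3 = 6.7 dB

6.7 dB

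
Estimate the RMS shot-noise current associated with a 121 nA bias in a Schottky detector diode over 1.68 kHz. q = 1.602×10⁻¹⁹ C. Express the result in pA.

8.07 pA

I_n = √(2qI·B)
2qI·B = 2 × 1.602×10⁻¹⁹ × 1.21×10⁻⁷ × 1.68×10³ = 6.51×10⁻²³ A²
I_n = √(6.51×10⁻²³) = 8.07×10⁻¹² A = 8.07 pA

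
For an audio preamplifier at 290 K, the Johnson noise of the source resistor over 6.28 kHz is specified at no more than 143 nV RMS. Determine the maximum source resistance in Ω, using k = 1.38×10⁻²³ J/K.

Johnson–Nyquist: V_n = √(4kTRB) ⇒ R = V_n² / (4kTB)
4kTB = 4 × 1.38×10⁻²³ × 290 × 6.28×10³ = 1.01×10⁻¹⁶
R = (1.43×10⁻⁷)² / 1.01×10⁻¹⁶ = 2.03×10² Ω = 203 Ω

203 Ω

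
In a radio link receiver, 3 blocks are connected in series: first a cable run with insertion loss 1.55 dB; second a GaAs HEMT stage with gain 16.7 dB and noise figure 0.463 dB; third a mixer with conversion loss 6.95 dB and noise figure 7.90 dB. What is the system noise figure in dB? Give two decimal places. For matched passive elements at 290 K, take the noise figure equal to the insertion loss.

Convert to linear (a loss of L dB is a gain of −L dB): F_i = 10^(NF_i/10), G_i = 10^(G_i,dB/10)
  Stage 1: F_1 = 10^(1.55/10) = 1.429, G_1 = 10^(−1.55/10) = 0.6998
  Stage 2: F_2 = 10^(0.463/10) = 1.112, G_2 = 10^(16.7/10) = 46.77
  Stage 3: F_3 = 10^(7.90/10) = 6.166, G_3 = 10^(−6.95/10) = 0.2018
Friis cascade:
  F = 1.429 + (1.112 − 1)/0.6998 + (6.166 − 1)/32.73 = 1.747
NF = 10 log₁₀(1.747) = 2.42 dB

2.42 dB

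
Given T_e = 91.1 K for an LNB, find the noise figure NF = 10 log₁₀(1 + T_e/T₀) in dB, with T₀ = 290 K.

F = 1 + T_e/T₀ = 1 + 91.1/290 = 1.31414
NF = 10 log₁₀(1.31414) = 1.19 dB

1.19 dB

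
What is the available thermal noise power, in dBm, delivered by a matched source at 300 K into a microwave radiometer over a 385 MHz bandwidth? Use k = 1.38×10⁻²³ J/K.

P_n = kTB = 1.38×10⁻²³ × 300 × 3.85×10⁸ = 1.59×10⁻¹² W
In dBm: 10 log₁₀(1.59×10⁻¹² / 10⁻³) = −88.0 dBm

−88.0 dBm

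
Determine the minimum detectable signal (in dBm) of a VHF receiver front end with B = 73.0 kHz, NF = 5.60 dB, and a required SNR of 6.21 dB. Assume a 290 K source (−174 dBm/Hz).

−113.6 dBm

Sensitivity = −174 + 10 log₁₀(B) + NF + SNR_min
= −174 + 48.63 + 5.60 + 6.21
= −113.56 dBm → −113.6 dBm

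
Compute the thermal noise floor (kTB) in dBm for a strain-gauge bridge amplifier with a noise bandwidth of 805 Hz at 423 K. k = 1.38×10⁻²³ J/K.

P_n = kTB = 1.38×10⁻²³ × 423 × 8.05×10² = 4.70×10⁻¹⁸ W
In dBm: 10 log₁₀(4.70×10⁻¹⁸ / 10⁻³) = −143.3 dBm

−143.3 dBm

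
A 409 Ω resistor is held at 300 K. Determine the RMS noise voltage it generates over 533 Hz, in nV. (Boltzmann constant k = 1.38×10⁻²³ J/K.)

V_n = √(4kTRB)
4kTRB = 4 × 1.38×10⁻²³ × 300 × 4.09×10² × 5.33×10² = 3.61×10⁻¹⁵ V²
V_n = √(3.61×10⁻¹⁵) = 6.01×10⁻⁸ V = 60.1 nV

60.1 nV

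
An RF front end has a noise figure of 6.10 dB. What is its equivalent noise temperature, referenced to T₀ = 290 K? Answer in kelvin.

F = 10^(6.10/10) = 4.0738
T_e = (F − 1)·T₀ = (4.0738 − 1) × 290 = 891 K

891 K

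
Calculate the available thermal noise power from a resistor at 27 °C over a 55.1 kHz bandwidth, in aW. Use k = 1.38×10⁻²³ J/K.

T = 27 °C + 273.15 = 300.15 K
P_n = kTB = 1.38×10⁻²³ × 300.15 × 5.51×10⁴ = 2.28×10⁻¹⁶ W = 228 aW

228 aW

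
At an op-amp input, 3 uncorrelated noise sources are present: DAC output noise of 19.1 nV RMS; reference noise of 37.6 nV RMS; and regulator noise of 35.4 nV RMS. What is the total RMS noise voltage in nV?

Uncorrelated sources add in power (mean-square): V_tot = √(ΣV_i²)
V_tot = √[(1.91×10⁻⁸)² + (3.76×10⁻⁸)² + (3.54×10⁻⁸)²] = 5.51×10⁻⁸ V = 55.1 nV

55.1 nV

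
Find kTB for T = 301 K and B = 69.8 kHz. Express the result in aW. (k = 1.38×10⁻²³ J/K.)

290 aW

P_n = kTB = 1.38×10⁻²³ × 301 × 6.98×10⁴ = 2.90×10⁻¹⁶ W = 290 aW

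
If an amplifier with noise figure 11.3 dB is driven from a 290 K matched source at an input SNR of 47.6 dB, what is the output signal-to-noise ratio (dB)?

By definition F = SNR_in/SNR_out, so in dB: SNR_out = SNR_in − NF
SNR_out = 47.6 − 11.3 = 36.3 dB

36.3 dB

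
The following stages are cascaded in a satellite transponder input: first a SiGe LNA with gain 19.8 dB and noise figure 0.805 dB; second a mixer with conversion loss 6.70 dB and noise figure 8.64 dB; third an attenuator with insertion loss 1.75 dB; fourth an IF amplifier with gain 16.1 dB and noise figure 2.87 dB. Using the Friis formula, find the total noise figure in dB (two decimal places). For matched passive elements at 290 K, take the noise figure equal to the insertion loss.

1.34 dB

Convert to linear (a loss of L dB is a gain of −L dB): F_i = 10^(NF_i/10), G_i = 10^(G_i,dB/10)
  Stage 1: F_1 = 10^(0.805/10) = 1.204, G_1 = 10^(19.8/10) = 95.50
  Stage 2: F_2 = 10^(8.64/10) = 7.311, G_2 = 10^(−6.70/10) = 0.2138
  Stage 3: F_3 = 10^(1.75/10) = 1.496, G_3 = 10^(−1.75/10) = 0.6683
  Stage 4: F_4 = 10^(2.87/10) = 1.936, G_4 = 10^(16.1/10) = 40.74
Friis cascade:
  F = 1.204 + (7.311 − 1)/95.50 + (1.496 − 1)/20.42 + (1.936 − 1)/13.65 = 1.363
NF = 10 log₁₀(1.363) = 1.34 dB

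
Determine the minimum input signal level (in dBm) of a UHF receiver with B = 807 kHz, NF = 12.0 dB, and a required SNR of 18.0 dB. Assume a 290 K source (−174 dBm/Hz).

Sensitivity = −174 + 10 log₁₀(B) + NF + SNR_min
= −174 + 59.07 + 12.0 + 18.0
= −84.93 dBm → −84.9 dBm

−84.9 dBm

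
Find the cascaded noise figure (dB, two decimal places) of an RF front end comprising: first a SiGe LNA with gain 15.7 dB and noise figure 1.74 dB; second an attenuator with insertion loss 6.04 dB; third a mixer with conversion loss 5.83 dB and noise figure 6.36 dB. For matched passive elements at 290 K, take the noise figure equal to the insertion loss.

2.86 dB

Convert to linear (a loss of L dB is a gain of −L dB): F_i = 10^(NF_i/10), G_i = 10^(G_i,dB/10)
  Stage 1: F_1 = 10^(1.74/10) = 1.493, G_1 = 10^(15.7/10) = 37.15
  Stage 2: F_2 = 10^(6.04/10) = 4.018, G_2 = 10^(−6.04/10) = 0.2489
  Stage 3: F_3 = 10^(6.36/10) = 4.325, G_3 = 10^(−5.83/10) = 0.2612
Friis cascade:
  F = 1.493 + (4.018 − 1)/37.15 + (4.325 − 1)/9.247 = 1.934
NF = 10 log₁₀(1.934) = 2.86 dB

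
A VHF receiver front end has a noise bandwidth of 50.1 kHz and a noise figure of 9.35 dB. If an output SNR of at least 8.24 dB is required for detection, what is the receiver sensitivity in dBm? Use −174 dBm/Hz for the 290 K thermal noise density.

−109.4 dBm

Sensitivity = −174 + 10 log₁₀(B) + NF + SNR_min
= −174 + 47 + 9.35 + 8.24
= −109.41 dBm → −109.4 dBm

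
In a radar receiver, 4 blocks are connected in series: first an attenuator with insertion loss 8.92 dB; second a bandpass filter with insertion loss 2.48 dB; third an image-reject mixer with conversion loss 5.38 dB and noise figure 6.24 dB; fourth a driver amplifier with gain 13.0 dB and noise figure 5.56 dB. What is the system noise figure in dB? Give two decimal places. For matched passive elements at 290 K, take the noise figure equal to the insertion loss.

22.60 dB

Convert to linear (a loss of L dB is a gain of −L dB): F_i = 10^(NF_i/10), G_i = 10^(G_i,dB/10)
  Stage 1: F_1 = 10^(8.92/10) = 7.798, G_1 = 10^(−8.92/10) = 0.1282
  Stage 2: F_2 = 10^(2.48/10) = 1.770, G_2 = 10^(−2.48/10) = 0.5649
  Stage 3: F_3 = 10^(6.24/10) = 4.207, G_3 = 10^(−5.38/10) = 0.2897
  Stage 4: F_4 = 10^(5.56/10) = 3.597, G_4 = 10^(13.0/10) = 19.95
Friis cascade:
  F = 7.798 + (1.770 − 1)/0.1282 + (4.207 − 1)/0.07244 + (3.597 − 1)/0.02099 = 181.8
NF = 10 log₁₀(181.8) = 22.60 dB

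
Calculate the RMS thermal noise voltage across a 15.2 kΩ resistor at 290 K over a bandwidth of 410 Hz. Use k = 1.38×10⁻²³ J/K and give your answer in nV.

V_n = √(4kTRB)
4kTRB = 4 × 1.38×10⁻²³ × 290 × 1.52×10⁴ × 4.10×10² = 9.98×10⁻¹⁴ V²
V_n = √(9.98×10⁻¹⁴) = 3.16×10⁻⁷ V = 316 nV

316 nV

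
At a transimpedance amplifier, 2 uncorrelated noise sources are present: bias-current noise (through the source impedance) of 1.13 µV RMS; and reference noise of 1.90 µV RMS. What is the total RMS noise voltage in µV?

Uncorrelated sources add in power (mean-square): V_tot = √(ΣV_i²)
V_tot = √[(1.13×10⁻⁶)² + (1.90×10⁻⁶)²] = 2.21×10⁻⁶ V = 2.21 µV

2.21 µV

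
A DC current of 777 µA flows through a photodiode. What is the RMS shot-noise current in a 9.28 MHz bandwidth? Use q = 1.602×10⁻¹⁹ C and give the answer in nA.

48.1 nA

I_n = √(2qI·B)
2qI·B = 2 × 1.602×10⁻¹⁹ × 7.77×10⁻⁴ × 9.28×10⁶ = 2.31×10⁻¹⁵ A²
I_n = √(2.31×10⁻¹⁵) = 4.81×10⁻⁸ A = 48.1 nA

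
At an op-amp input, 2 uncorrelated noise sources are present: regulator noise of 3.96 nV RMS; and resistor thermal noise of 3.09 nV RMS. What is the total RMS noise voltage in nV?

5.02 nV

Uncorrelated sources add in power (mean-square): V_tot = √(ΣV_i²)
V_tot = √[(3.96×10⁻⁹)² + (3.09×10⁻⁹)²] = 5.02×10⁻⁹ V = 5.02 nV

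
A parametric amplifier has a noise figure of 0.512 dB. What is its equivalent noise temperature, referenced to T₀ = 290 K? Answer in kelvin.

F = 10^(0.512/10) = 1.12512
T_e = (F − 1)·T₀ = (1.12512 − 1) × 290 = 36.3 K

36.3 K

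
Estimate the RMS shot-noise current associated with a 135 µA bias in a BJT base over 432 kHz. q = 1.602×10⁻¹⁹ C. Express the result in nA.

I_n = √(2qI·B)
2qI·B = 2 × 1.602×10⁻¹⁹ × 1.35×10⁻⁴ × 4.32×10⁵ = 1.87×10⁻¹⁷ A²
I_n = √(1.87×10⁻¹⁷) = 4.32×10⁻⁹ A = 4.32 nA

4.32 nA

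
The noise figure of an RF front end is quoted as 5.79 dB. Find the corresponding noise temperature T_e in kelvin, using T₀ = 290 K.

F = 10^(5.79/10) = 3.79315
T_e = (F − 1)·T₀ = (3.79315 − 1) × 290 = 810 K

810 K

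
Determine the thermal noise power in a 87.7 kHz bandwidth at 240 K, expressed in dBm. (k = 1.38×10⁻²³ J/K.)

P_n = kTB = 1.38×10⁻²³ × 240 × 8.77×10⁴ = 2.90×10⁻¹⁶ W
In dBm: 10 log₁₀(2.90×10⁻¹⁶ / 10⁻³) = −125.4 dBm

−125.4 dBm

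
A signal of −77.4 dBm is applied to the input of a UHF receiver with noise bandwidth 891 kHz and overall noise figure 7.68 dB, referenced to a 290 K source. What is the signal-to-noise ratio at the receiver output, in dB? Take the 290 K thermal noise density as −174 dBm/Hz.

29.4 dB

Noise floor: N = −174 + 10 log₁₀(B) + NF
10 log₁₀(8.91×10⁵) = 59.5 dB
N = −174 + 59.5 + 7.68 = −106.82 dBm
SNR = P_sig − N = −77.4 − (−106.82) = 29.42 dB → 29.4 dB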